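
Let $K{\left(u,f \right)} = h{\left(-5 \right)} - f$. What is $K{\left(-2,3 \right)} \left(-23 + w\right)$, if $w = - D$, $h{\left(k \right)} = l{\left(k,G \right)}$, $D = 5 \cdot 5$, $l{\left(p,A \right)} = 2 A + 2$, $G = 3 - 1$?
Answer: $-144$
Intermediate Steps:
$G = 2$
$l{\left(p,A \right)} = 2 + 2 A$
$D = 25$
$h{\left(k \right)} = 6$ ($h{\left(k \right)} = 2 + 2 \cdot 2 = 2 + 4 = 6$)
$K{\left(u,f \right)} = 6 - f$
$w = -25$ ($w = \left(-1\right) 25 = -25$)
$K{\left(-2,3 \right)} \left(-23 + w\right) = \left(6 - 3\right) \left(-23 - 25\right) = \left(6 - 3\right) \left(-48\right) = 3 \left(-48\right) = -144$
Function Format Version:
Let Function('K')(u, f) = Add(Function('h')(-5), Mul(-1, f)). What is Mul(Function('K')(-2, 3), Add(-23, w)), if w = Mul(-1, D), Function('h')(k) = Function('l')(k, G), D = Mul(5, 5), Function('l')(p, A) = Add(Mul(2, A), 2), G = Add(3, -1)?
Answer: -144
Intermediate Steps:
G = 2
Function('l')(p, A) = Add(2, Mul(2, A))
D = 25
Function('h')(k) = 6 (Function('h')(k) = Add(2, Mul(2, 2)) = Add(2, 4) = 6)
Function('K')(u, f) = Add(6, Mul(-1, f))
w = -25 (w = Mul(-1, 25) = -25)
Mul(Function('K')(-2, 3), Add(-23, w)) = Mul(Add(6, Mul(-1, 3)), Add(-23, -25)) = Mul(Add(6, -3), -48) = Mul(3, -48) = -144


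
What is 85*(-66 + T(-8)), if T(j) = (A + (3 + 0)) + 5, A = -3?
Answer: -5185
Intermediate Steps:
T(j) = 5 (T(j) = (-3 + (3 + 0)) + 5 = (-3 + 3) + 5 = 0 + 5 = 5)
85*(-66 + T(-8)) = 85*(-66 + 5) = 85*(-61) = -5185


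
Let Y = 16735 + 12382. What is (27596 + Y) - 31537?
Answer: 25176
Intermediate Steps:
Y = 29117
(27596 + Y) - 31537 = (27596 + 29117) - 31537 = 56713 - 31537 = 25176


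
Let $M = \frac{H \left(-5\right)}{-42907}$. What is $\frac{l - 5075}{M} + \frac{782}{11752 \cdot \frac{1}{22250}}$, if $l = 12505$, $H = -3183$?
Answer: $- \frac{173480646151}{9351654} \approx -18551.0$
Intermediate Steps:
$M = - \frac{15915}{42907}$ ($M = \frac{\left(-3183\right) \left(-5\right)}{-42907} = 15915 \left(- \frac{1}{42907}\right) = - \frac{15915}{42907} \approx -0.37092$)
$\frac{l - 5075}{M} + \frac{782}{11752 \cdot \frac{1}{22250}} = \frac{12505 - 5075}{- \frac{15915}{42907}} + \frac{782}{11752 \cdot \frac{1}{22250}} = 7430 \left(- \frac{42907}{15915}\right) + \frac{782}{11752 \cdot \frac{1}{22250}} = - \frac{63759802}{3183} + \frac{782}{\frac{5876}{11125}} = - \frac{63759802}{3183} + 782 \cdot \frac{11125}{5876} = - \frac{63759802}{3183} + \frac{4349875}{2938} = - \frac{173480646151}{9351654}$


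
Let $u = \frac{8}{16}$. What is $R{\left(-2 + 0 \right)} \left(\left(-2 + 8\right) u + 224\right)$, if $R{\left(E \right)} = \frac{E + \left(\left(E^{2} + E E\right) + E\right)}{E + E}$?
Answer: $-227$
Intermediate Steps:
$u = \frac{1}{2}$ ($u = 8 \cdot \frac{1}{16} = \frac{1}{2} \approx 0.5$)
$R{\left(E \right)} = \frac{2 E + 2 E^{2}}{2 E}$ ($R{\left(E \right)} = \frac{E + \left(\left(E^{2} + E^{2}\right) + E\right)}{2 E} = \left(E + \left(2 E^{2} + E\right)\right) \frac{1}{2 E} = \left(E + \left(E + 2 E^{2}\right)\right) \frac{1}{2 E} = \left(2 E + 2 E^{2}\right) \frac{1}{2 E} = \frac{2 E + 2 E^{2}}{2 E}$)
$R{\left(-2 + 0 \right)} \left(\left(-2 + 8\right) u + 224\right) = \left(1 + \left(-2 + 0\right)\right) \left(\left(-2 + 8\right) \frac{1}{2} + 224\right) = \left(1 - 2\right) \left(6 \cdot \frac{1}{2} + 224\right) = - (3 + 224) = \left(-1\right) 227 = -227$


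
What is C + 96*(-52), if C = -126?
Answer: -5118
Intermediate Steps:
C + 96*(-52) = -126 + 96*(-52) = -126 - 4992 = -5118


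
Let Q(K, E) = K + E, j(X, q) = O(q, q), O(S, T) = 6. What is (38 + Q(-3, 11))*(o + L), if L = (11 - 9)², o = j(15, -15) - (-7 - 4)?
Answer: 966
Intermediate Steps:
j(X, q) = 6
Q(K, E) = E + K
o = 17 (o = 6 - (-7 - 4) = 6 - 1*(-11) = 6 + 11 = 17)
L = 4 (L = 2² = 4)
(38 + Q(-3, 11))*(o + L) = (38 + (11 - 3))*(17 + 4) = (38 + 8)*21 = 46*21 = 966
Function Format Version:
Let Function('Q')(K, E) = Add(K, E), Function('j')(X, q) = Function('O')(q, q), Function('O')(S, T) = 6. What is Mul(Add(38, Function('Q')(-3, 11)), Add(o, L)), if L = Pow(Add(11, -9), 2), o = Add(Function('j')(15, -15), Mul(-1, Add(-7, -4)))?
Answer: 966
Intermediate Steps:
Function('j')(X, q) = 6
Function('Q')(K, E) = Add(E, K)
o = 17 (o = Add(6, Mul(-1, Add(-7, -4))) = Add(6, Mul(-1, -11)) = Add(6, 11) = 17)
L = 4 (L = Pow(2, 2) = 4)
Mul(Add(38, Function('Q')(-3, 11)), Add(o, L)) = Mul(Add(38, Add(11, -3)), Add(17, 4)) = Mul(Add(38, 8), 21) = Mul(46, 21) = 966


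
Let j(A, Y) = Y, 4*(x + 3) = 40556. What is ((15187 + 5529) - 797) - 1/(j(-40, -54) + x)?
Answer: 200823357/10082 ≈ 19919.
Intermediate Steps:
x = 10136 (x = -3 + (¼)*40556 = -3 + 10139 = 10136)
((15187 + 5529) - 797) - 1/(j(-40, -54) + x) = ((15187 + 5529) - 797) - 1/(-54 + 10136) = (20716 - 797) - 1/10082 = 19919 - 1*1/10082 = 19919 - 1/10082 = 200823357/10082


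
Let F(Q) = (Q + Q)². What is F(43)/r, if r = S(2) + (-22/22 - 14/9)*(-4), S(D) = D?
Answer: 33282/55 ≈ 605.13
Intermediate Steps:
F(Q) = 4*Q² (F(Q) = (2*Q)² = 4*Q²)
r = 110/9 (r = 2 + (-22/22 - 14/9)*(-4) = 2 + (-22*1/22 - 14*⅑)*(-4) = 2 + (-1 - 14/9)*(-4) = 2 - 23/9*(-4) = 2 + 92/9 = 110/9 ≈ 12.222)
F(43)/r = (4*43²)/(110/9) = (4*1849)*(9/110) = 7396*(9/110) = 33282/55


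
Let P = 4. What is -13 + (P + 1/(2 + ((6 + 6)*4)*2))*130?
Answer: 24908/49 ≈ 508.33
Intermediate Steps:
-13 + (P + 1/(2 + ((6 + 6)*4)*2))*130 = -13 + (4 + 1/(2 + ((6 + 6)*4)*2))*130 = -13 + (4 + 1/(2 + (12*4)*2))*130 = -13 + (4 + 1/(2 + 48*2))*130 = -13 + (4 + 1/(2 + 96))*130 = -13 + (4 + 1/98)*130 = -13 + (393/98)*130 = -13 + 25545/49 = 24908/49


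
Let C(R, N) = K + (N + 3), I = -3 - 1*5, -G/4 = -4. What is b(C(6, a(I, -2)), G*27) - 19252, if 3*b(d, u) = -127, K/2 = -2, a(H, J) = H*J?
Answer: -57883/3 ≈ -19294.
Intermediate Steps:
G = 16 (G = -4*(-4) = 16)
I = -8 (I = -3 - 5 = -8)
K = -4 (K = 2*(-2) = -4)
C(R, N) = -1 + N (C(R, N) = -4 + (N + 3) = -4 + (3 + N) = -1 + N)
b(d, u) = -127/3 (b(d, u) = (⅓)*(-127) = -127/3)
b(C(6, a(I, -2)), G*27) - 19252 = -127/3 - 19252 = -57883/3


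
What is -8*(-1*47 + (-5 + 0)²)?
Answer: 176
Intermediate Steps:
-8*(-1*47 + (-5 + 0)²) = -8*(-47 + (-5)²) = -8*(-47 + 25) = -8*(-22) = 176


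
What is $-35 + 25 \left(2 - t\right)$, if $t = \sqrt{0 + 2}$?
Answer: $15 - 25 \sqrt{2} \approx -20.355$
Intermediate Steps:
$t = \sqrt{2} \approx 1.4142$
$-35 + 25 \left(2 - t\right) = -35 + 25 \left(2 - \sqrt{2}\right) = -35 + \left(50 - 25 \sqrt{2}\right) = 15 - 25 \sqrt{2}$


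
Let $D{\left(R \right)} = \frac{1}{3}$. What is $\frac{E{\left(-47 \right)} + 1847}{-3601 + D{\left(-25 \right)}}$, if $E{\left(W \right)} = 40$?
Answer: $- \frac{5661}{10802} \approx -0.52407$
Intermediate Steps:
$D{\left(R \right)} = \frac{1}{3}$
$\frac{E{\left(-47 \right)} + 1847}{-3601 + D{\left(-25 \right)}} = \frac{40 + 1847}{-3601 + \frac{1}{3}} = \frac{1887}{- \frac{10802}{3}} = 1887 \left(- \frac{3}{10802}\right) = - \frac{5661}{10802}$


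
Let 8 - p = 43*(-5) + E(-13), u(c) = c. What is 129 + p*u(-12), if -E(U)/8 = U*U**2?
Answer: 208365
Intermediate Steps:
E(U) = -8*U**3 (E(U) = -8*U*U**2 = -8*U**3)
p = -17353 (p = 8 - (43*(-5) - 8*(-13)**3) = 8 - (-215 - 8*(-2197)) = 8 - (-215 + 17576) = 8 - 1*17361 = 8 - 17361 = -17353)
129 + p*u(-12) = 129 - 17353*(-12) = 129 + 208236 = 208365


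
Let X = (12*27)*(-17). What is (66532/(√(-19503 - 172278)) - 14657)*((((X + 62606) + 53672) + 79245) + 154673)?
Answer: -5052092016 - 7644260672*I*√21309/21309 ≈ -5.0521e+9 - 5.2367e+7*I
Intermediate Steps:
X = -5508 (X = 324*(-17) = -5508)
(66532/(√(-19503 - 172278)) - 14657)*((((X + 62606) + 53672) + 79245) + 154673) = (66532/(√(-19503 - 172278)) - 14657)*((((-5508 + 62606) + 53672) + 79245) + 154673) = (66532/(√(-191781)) - 14657)*(((57098 + 53672) + 79245) + 154673) = (66532/((3*I*√21309)) - 14657)*((110770 + 79245) + 154673) = (66532*(-I*√21309/63927) - 14657)*(190015 + 154673) = (-66532*I*√21309/63927 - 14657)*344688 = (-14657 - 66532*I*√21309/63927)*344688 = -5052092016 - 7644260672*I*√21309/21309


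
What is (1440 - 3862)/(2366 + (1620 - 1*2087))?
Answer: -2422/1899 ≈ -1.2754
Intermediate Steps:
(1440 - 3862)/(2366 + (1620 - 1*2087)) = -2422/(2366 + (1620 - 2087)) = -2422/(2366 - 467) = -2422/1899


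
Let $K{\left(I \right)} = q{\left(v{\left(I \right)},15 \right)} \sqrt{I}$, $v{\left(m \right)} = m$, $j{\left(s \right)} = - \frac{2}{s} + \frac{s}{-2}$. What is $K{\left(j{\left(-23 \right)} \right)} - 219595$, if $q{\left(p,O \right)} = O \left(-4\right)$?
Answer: $-219595 - \frac{30 \sqrt{24518}}{23} \approx -2.198 \cdot 10^{5}$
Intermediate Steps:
$j{\left(s \right)} = - \frac{2}{s} - \frac{s}{2}$ ($j{\left(s \right)} = - \frac{2}{s} + s \left(- \frac{1}{2}\right) = - \frac{2}{s} - \frac{s}{2}$)
$q{\left(p,O \right)} = - 4 O$
$K{\left(I \right)} = - 60 \sqrt{I}$ ($K{\left(I \right)} = \left(-4\right) 15 \sqrt{I} = - 60 \sqrt{I}$)
$K{\left(j{\left(-23 \right)} \right)} - 219595 = - 60 \sqrt{- \frac{2}{-23} - - \frac{23}{2}} - 219595 = - 60 \sqrt{\left(-2\right) \left(- \frac{1}{23}\right) + \frac{23}{2}} - 219595 = - 60 \sqrt{\frac{2}{23} + \frac{23}{2}} - 219595 = - 60 \sqrt{\frac{533}{46}} - 219595 = - 60 \frac{\sqrt{24518}}{46} - 219595 = - \frac{30 \sqrt{24518}}{23} - 219595 = -219595 - \frac{30 \sqrt{24518}}{23}$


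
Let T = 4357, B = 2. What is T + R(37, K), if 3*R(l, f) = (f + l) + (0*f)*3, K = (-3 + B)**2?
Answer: 13109/3 ≈ 4369.7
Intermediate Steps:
K = 1 (K = (-3 + 2)**2 = (-1)**2 = 1)
R(l, f) = f/3 + l/3 (R(l, f) = ((f + l) + (0*f)*3)/3 = ((f + l) + 0*3)/3 = ((f + l) + 0)/3 = (f + l)/3 = f/3 + l/3)
T + R(37, K) = 4357 + ((1/3)*1 + (1/3)*37) = 4357 + (1/3 + 37/3) = 4357 + 38/3 = 13109/3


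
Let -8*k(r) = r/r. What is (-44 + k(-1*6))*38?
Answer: -6707/4 ≈ -1676.8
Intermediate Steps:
k(r) = -⅛ (k(r) = -r/(8*r) = -⅛*1 = -⅛)
(-44 + k(-1*6))*38 = (-44 - ⅛)*38 = -353/8*38 = -6707/4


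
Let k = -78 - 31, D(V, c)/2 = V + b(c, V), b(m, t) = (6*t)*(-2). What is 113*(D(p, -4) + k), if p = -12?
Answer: 17515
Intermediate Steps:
b(m, t) = -12*t
D(V, c) = -22*V (D(V, c) = 2*(V - 12*V) = 2*(-11*V) = -22*V)
k = -109
113*(D(p, -4) + k) = 113*(-22*(-12) - 109) = 113*(264 - 109) = 113*155 = 17515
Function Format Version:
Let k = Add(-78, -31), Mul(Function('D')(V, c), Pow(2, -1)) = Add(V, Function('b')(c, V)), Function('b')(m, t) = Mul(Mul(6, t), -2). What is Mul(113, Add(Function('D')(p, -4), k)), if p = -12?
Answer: 17515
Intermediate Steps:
Function('b')(m, t) = Mul(-12, t)
Function('D')(V, c) = Mul(-22, V) (Function('D')(V, c) = Mul(2, Add(V, Mul(-12, V))) = Mul(2, Mul(-11, V)) = Mul(-22, V))
k = -109
Mul(113, Add(Function('D')(p, -4), k)) = Mul(113, Add(Mul(-22, -12), -109)) = Mul(113, Add(264, -109)) = Mul(113, 155) = 17515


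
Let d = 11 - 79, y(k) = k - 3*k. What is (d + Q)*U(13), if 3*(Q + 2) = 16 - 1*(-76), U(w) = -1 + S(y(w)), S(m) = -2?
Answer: 118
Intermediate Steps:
y(k) = -2*k
U(w) = -3 (U(w) = -1 - 2 = -3)
d = -68
Q = 86/3 (Q = -2 + (16 - 1*(-76))/3 = -2 + (16 + 76)/3 = -2 + (⅓)*92 = -2 + 92/3 = 86/3 ≈ 28.667)
(d + Q)*U(13) = (-68 + 86/3)*(-3) = -118/3*(-3) = 118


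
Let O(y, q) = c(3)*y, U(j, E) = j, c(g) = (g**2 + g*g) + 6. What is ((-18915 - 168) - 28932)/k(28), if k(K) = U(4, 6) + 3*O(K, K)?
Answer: -9603/404 ≈ -23.770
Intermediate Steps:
c(g) = 6 + 2*g**2 (c(g) = (g**2 + g**2) + 6 = 2*g**2 + 6 = 6 + 2*g**2)
O(y, q) = 24*y (O(y, q) = (6 + 2*3**2)*y = (6 + 2*9)*y = (6 + 18)*y = 24*y)
k(K) = 4 + 72*K (k(K) = 4 + 3*(24*K) = 4 + 72*K)
((-18915 - 168) - 28932)/k(28) = ((-18915 - 168) - 28932)/(4 + 72*28) = (-19083 - 28932)/(4 + 2016) = -48015/2020 = -48015*1/2020 = -9603/404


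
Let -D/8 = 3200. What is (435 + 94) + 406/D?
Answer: 6770997/12800 ≈ 528.98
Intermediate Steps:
D = -25600 (D = -8*3200 = -25600)
(435 + 94) + 406/D = (435 + 94) + 406/(-25600) = 529 + 406*(-1/25600) = 529 - 203/12800 = 6770997/12800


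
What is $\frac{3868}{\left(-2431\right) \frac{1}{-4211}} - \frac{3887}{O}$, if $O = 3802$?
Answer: $\frac{61918089399}{9242662} \approx 6699.2$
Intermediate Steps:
$\frac{3868}{\left(-2431\right) \frac{1}{-4211}} - \frac{3887}{O} = \frac{3868}{\left(-2431\right) \frac{1}{-4211}} - \frac{3887}{3802} = \frac{3868}{\left(-2431\right) \left(- \frac{1}{4211}\right)} - \frac{3887}{3802} = \frac{3868}{\frac{2431}{4211}} - \frac{3887}{3802} = 3868 \cdot \frac{4211}{2431} - \frac{3887}{3802} = \frac{16288148}{2431} - \frac{3887}{3802} = \frac{61918089399}{9242662}$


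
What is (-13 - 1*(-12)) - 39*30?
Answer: -1171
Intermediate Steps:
(-13 - 1*(-12)) - 39*30 = (-13 + 12) - 1170 = -1 - 1170 = -1171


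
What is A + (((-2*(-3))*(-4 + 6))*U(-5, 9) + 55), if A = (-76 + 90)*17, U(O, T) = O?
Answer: 233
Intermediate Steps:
A = 238 (A = 14*17 = 238)
A + (((-2*(-3))*(-4 + 6))*U(-5, 9) + 55) = 238 + (((-2*(-3))*(-4 + 6))*(-5) + 55) = 238 + ((6*2)*(-5) + 55) = 238 + (12*(-5) + 55) = 238 + (-60 + 55) = 238 - 5 = 233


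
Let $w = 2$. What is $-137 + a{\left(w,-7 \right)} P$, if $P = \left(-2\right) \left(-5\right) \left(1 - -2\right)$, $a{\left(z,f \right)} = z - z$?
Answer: $-137$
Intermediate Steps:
$a{\left(z,f \right)} = 0$
$P = 30$ ($P = 10 \left(1 + 2\right) = 10 \cdot 3 = 30$)
$-137 + a{\left(w,-7 \right)} P = -137 + 0 \cdot 30 = -137 + 0 = -137$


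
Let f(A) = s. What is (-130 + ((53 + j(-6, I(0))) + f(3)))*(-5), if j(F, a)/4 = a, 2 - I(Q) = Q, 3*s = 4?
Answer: 1015/3 ≈ 338.33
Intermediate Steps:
s = 4/3 (s = (⅓)*4 = 4/3 ≈ 1.3333)
f(A) = 4/3
I(Q) = 2 - Q
j(F, a) = 4*a
(-130 + ((53 + j(-6, I(0))) + f(3)))*(-5) = (-130 + ((53 + 4*(2 - 1*0)) + 4/3))*(-5) = (-130 + ((53 + 4*(2 + 0)) + 4/3))*(-5) = (-130 + ((53 + 4*2) + 4/3))*(-5) = (-130 + ((53 + 8) + 4/3))*(-5) = (-130 + (61 + 4/3))*(-5) = (-130 + 187/3)*(-5) = -203/3*(-5) = 1015/3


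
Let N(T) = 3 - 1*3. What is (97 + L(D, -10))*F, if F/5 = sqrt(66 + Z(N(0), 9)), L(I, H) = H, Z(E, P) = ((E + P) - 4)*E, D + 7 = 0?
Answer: 435*sqrt(66) ≈ 3534.0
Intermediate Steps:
N(T) = 0 (N(T) = 3 - 3 = 0)
D = -7 (D = -7 + 0 = -7)
Z(E, P) = E*(-4 + E + P) (Z(E, P) = (-4 + E + P)*E = E*(-4 + E + P))
F = 5*sqrt(66) (F = 5*sqrt(66 + 0*(-4 + 0 + 9)) = 5*sqrt(66 + 0*5) = 5*sqrt(66 + 0) = 5*sqrt(66) ≈ 40.620)
(97 + L(D, -10))*F = (97 - 10)*(5*sqrt(66)) = 87*(5*sqrt(66)) = 435*sqrt(66)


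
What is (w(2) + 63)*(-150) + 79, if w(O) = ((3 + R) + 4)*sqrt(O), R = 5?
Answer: -9371 - 1800*sqrt(2) ≈ -11917.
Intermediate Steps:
w(O) = 12*sqrt(O) (w(O) = ((3 + 5) + 4)*sqrt(O) = (8 + 4)*sqrt(O) = 12*sqrt(O))
(w(2) + 63)*(-150) + 79 = (12*sqrt(2) + 63)*(-150) + 79 = (63 + 12*sqrt(2))*(-150) + 79 = (-9450 - 1800*sqrt(2)) + 79 = -9371 - 1800*sqrt(2)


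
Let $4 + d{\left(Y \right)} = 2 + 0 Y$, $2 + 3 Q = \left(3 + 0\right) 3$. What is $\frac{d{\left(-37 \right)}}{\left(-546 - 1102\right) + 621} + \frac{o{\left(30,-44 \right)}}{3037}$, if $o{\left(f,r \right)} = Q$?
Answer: $\frac{25411}{9356997} \approx 0.0027157$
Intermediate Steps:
$Q = \frac{7}{3}$ ($Q = - \frac{2}{3} + \frac{\left(3 + 0\right) 3}{3} = - \frac{2}{3} + \frac{3 \cdot 3}{3} = - \frac{2}{3} + \frac{1}{3} \cdot 9 = - \frac{2}{3} + 3 = \frac{7}{3} \approx 2.3333$)
$o{\left(f,r \right)} = \frac{7}{3}$
$d{\left(Y \right)} = -2$ ($d{\left(Y \right)} = -4 + \left(2 + 0 Y\right) = -4 + \left(2 + 0\right) = -4 + 2 = -2$)
$\frac{d{\left(-37 \right)}}{\left(-546 - 1102\right) + 621} + \frac{o{\left(30,-44 \right)}}{3037} = - \frac{2}{\left(-546 - 1102\right) + 621} + \frac{7}{3 \cdot 3037} = - \frac{2}{-1648 + 621} + \frac{7}{3} \cdot \frac{1}{3037} = - \frac{2}{-1027} + \frac{7}{9111} = \left(-2\right) \left(- \frac{1}{1027}\right) + \frac{7}{9111} = \frac{2}{1027} + \frac{7}{9111} = \frac{25411}{9356997}$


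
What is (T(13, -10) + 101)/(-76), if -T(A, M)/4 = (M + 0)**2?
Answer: 299/76 ≈ 3.9342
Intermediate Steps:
T(A, M) = -4*M**2 (T(A, M) = -4*(M + 0)**2 = -4*M**2)
(T(13, -10) + 101)/(-76) = (-4*(-10)**2 + 101)/(-76) = (-4*100 + 101)*(-1/76) = (-400 + 101)*(-1/76) = -299*(-1/76) = 299/76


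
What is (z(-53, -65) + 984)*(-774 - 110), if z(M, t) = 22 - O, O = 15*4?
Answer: -836264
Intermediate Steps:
O = 60
z(M, t) = -38 (z(M, t) = 22 - 1*60 = 22 - 60 = -38)
(z(-53, -65) + 984)*(-774 - 110) = (-38 + 984)*(-774 - 110) = 946*(-884) = -836264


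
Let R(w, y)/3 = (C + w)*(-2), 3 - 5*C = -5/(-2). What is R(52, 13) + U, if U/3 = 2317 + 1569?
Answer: 56727/5 ≈ 11345.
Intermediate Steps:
U = 11658 (U = 3*(2317 + 1569) = 3*3886 = 11658)
C = 1/10 (C = 3/5 - (-1)/(-2) = 3/5 - (-1)*(-1)/2 = 3/5 - 1/5*5/2 = 3/5 - 1/2 = 1/10 ≈ 0.10000)
R(w, y) = -3/5 - 6*w (R(w, y) = 3*((1/10 + w)*(-2)) = 3*(-1/5 - 2*w) = -3/5 - 6*w)
R(52, 13) + U = (-3/5 - 6*52) + 11658 = (-3/5 - 312) + 11658 = -1563/5 + 11658 = 56727/5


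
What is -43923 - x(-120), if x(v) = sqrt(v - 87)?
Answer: -43923 - 3*I*sqrt(23) ≈ -43923.0 - 14.387*I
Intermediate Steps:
x(v) = sqrt(-87 + v)
-43923 - x(-120) = -43923 - sqrt(-87 - 120) = -43923 - sqrt(-207) = -43923 - 3*I*sqrt(23)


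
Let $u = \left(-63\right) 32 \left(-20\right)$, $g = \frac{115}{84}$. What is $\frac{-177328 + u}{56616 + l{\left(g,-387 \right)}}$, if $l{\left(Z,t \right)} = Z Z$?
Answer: $- \frac{966728448}{399495721} \approx -2.4199$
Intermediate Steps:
$g = \frac{115}{84}$ ($g = 115 \cdot \frac{1}{84} = \frac{115}{84} \approx 1.369$)
$u = 40320$ ($u = \left(-2016\right) \left(-20\right) = 40320$)
$l{\left(Z,t \right)} = Z^{2}$
$\frac{-177328 + u}{56616 + l{\left(g,-387 \right)}} = \frac{-177328 + 40320}{56616 + \left(\frac{115}{84}\right)^{2}} = - \frac{137008}{56616 + \frac{13225}{7056}} = - \frac{137008}{\frac{399495721}{7056}} = \left(-137008\right) \frac{7056}{399495721} = - \frac{966728448}{399495721}$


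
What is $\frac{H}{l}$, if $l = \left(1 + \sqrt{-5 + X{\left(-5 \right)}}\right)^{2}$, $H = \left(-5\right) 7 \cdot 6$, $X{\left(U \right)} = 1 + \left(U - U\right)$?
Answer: $\frac{126}{5} + \frac{168 i}{5} \approx 25.2 + 33.6 i$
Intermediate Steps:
$X{\left(U \right)} = 1$ ($X{\left(U \right)} = 1 + 0 = 1$)
$H = -210$ ($H = \left(-35\right) 6 = -210$)
$l = \left(1 + 2 i\right)^{2}$ ($l = \left(1 + \sqrt{-5 + 1}\right)^{2} = \left(1 + \sqrt{-4}\right)^{2} = \left(1 + 2 i\right)^{2} \approx -3.0 + 4.0 i$)
$\frac{H}{l} = - \frac{210}{-3 + 4 i} = - 210 \frac{-3 - 4 i}{25} = - \frac{42 \left(-3 - 4 i\right)}{5}$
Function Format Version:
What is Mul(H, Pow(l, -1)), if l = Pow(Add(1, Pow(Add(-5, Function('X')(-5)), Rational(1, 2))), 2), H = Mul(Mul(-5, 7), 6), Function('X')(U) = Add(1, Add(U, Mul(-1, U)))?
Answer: Add(Rational(126, 5), Mul(Rational(168, 5), I)) ≈ Add(25.200, Mul(33.600, I))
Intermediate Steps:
Function('X')(U) = 1 (Function('X')(U) = Add(1, 0) = 1)
H = -210 (H = Mul(-35, 6) = -210)
l = Pow(Add(1, Mul(2, I)), 2) (l = Pow(Add(1, Pow(Add(-5, 1), Rational(1, 2))), 2) = Pow(Add(1, Pow(-4, Rational(1, 2))), 2) = Pow(Add(1, Mul(2, I)), 2) ≈ Add(-3.0000, Mul(4.0000, I)))
Mul(H, Pow(l, -1)) = Mul(-210, Pow(Add(-3, Mul(4, I)), -1)) = Mul(-210, Mul(Rational(1, 25), Add(-3, Mul(-4, I)))) = Mul(Rational(-42, 5), Add(-3, Mul(-4, I)))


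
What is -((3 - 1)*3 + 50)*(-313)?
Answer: 17528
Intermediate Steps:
-((3 - 1)*3 + 50)*(-313) = -(2*3 + 50)*(-313) = -(6 + 50)*(-313) = -1*56*(-313) = -56*(-313) = 17528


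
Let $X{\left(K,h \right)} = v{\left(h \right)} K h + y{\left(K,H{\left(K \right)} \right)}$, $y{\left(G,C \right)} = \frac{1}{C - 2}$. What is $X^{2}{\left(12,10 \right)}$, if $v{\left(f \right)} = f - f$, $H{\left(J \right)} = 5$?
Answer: $\frac{1}{9} \approx 0.11111$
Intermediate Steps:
$v{\left(f \right)} = 0$
$y{\left(G,C \right)} = \frac{1}{-2 + C}$
$X{\left(K,h \right)} = \frac{1}{3}$ ($X{\left(K,h \right)} = 0 K h + \frac{1}{-2 + 5} = 0 h + \frac{1}{3} = 0 + \frac{1}{3} = \frac{1}{3}$)
$X^{2}{\left(12,10 \right)} = \left(\frac{1}{3}\right)^{2} = \frac{1}{9}$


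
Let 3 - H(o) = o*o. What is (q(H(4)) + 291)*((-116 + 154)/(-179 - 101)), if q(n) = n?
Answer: -2641/70 ≈ -37.729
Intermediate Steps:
H(o) = 3 - o² (H(o) = 3 - o*o = 3 - o²)
(q(H(4)) + 291)*((-116 + 154)/(-179 - 101)) = ((3 - 1*4²) + 291)*((-116 + 154)/(-179 - 101)) = ((3 - 1*16) + 291)*(38/(-280)) = ((3 - 16) + 291)*(38*(-1/280)) = (-13 + 291)*(-19/140) = 278*(-19/140) = -2641/70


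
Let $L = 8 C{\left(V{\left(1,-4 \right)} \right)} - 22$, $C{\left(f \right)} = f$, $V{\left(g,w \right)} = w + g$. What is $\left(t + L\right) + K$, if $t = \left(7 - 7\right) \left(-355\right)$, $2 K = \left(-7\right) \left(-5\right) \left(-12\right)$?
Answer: $-256$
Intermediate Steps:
$V{\left(g,w \right)} = g + w$
$K = -210$ ($K = \frac{\left(-7\right) \left(-5\right) \left(-12\right)}{2} = \frac{35 \left(-12\right)}{2} = \frac{1}{2} \left(-420\right) = -210$)
$L = -46$ ($L = 8 \left(1 - 4\right) - 22 = 8 \left(-3\right) - 22 = -24 - 22 = -46$)
$t = 0$ ($t = \left(7 - 7\right) \left(-355\right) = 0 \left(-355\right) = 0$)
$\left(t + L\right) + K = \left(0 - 46\right) - 210 = -46 - 210 = -256$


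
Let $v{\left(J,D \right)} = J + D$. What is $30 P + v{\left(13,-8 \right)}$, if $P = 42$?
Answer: $1265$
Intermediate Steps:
$v{\left(J,D \right)} = D + J$
$30 P + v{\left(13,-8 \right)} = 30 \cdot 42 + \left(-8 + 13\right) = 1260 + 5 = 1265$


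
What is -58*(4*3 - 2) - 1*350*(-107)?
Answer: 36870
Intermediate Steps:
-58*(4*3 - 2) - 1*350*(-107) = -58*(12 - 2) - 350*(-107) = -58*10 + 37450 = -580 + 37450 = 36870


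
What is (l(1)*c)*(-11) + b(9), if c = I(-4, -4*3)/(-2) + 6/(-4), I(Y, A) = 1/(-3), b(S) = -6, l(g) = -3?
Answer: -50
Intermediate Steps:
I(Y, A) = -⅓
c = -4/3 (c = -⅓/(-2) + 6/(-4) = -⅓*(-½) + 6*(-¼) = ⅙ - 3/2 = -4/3 ≈ -1.3333)
(l(1)*c)*(-11) + b(9) = -3*(-4/3)*(-11) - 6 = 4*(-11) - 6 = -44 - 6 = -50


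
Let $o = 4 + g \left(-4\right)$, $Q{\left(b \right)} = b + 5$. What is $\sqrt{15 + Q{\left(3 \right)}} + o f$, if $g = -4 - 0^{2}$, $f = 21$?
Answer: $420 + \sqrt{23} \approx 424.8$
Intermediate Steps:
$Q{\left(b \right)} = 5 + b$
$g = -4$ ($g = -4 - 0 = -4 + 0 = -4$)
$o = 20$ ($o = 4 - -16 = 4 + 16 = 20$)
$\sqrt{15 + Q{\left(3 \right)}} + o f = \sqrt{15 + \left(5 + 3\right)} + 20 \cdot 21 = \sqrt{15 + 8} + 420 = \sqrt{23} + 420 = 420 + \sqrt{23}$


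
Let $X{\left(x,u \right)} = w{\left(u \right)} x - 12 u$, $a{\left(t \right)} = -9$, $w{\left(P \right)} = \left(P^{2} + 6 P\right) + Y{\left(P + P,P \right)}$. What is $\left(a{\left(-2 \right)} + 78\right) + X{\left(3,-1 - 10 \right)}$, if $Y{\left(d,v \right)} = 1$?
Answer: $369$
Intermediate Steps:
$w{\left(P \right)} = 1 + P^{2} + 6 P$ ($w{\left(P \right)} = \left(P^{2} + 6 P\right) + 1 = 1 + P^{2} + 6 P$)
$X{\left(x,u \right)} = - 12 u + x \left(1 + u^{2} + 6 u\right)$ ($X{\left(x,u \right)} = \left(1 + u^{2} + 6 u\right) x - 12 u = x \left(1 + u^{2} + 6 u\right) - 12 u = - 12 u + x \left(1 + u^{2} + 6 u\right)$)
$\left(a{\left(-2 \right)} + 78\right) + X{\left(3,-1 - 10 \right)} = \left(-9 + 78\right) - \left(- 3 \left(1 + \left(-1 - 10\right)^{2} + 6 \left(-1 - 10\right)\right) + 12 \left(-1 - 10\right)\right) = 69 - \left(- 3 \left(1 + \left(-1 - 10\right)^{2} + 6 \left(-1 - 10\right)\right) + 12 \left(-1 - 10\right)\right) = 69 - \left(-132 - 3 \left(1 + \left(-11\right)^{2} + 6 \left(-11\right)\right)\right) = 69 + \left(132 + 3 \left(1 + 121 - 66\right)\right) = 69 + \left(132 + 3 \cdot 56\right) = 69 + \left(132 + 168\right) = 69 + 300 = 369$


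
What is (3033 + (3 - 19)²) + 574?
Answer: 3863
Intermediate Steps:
(3033 + (3 - 19)²) + 574 = (3033 + (-16)²) + 574 = (3033 + 256) + 574 = 3289 + 574 = 3863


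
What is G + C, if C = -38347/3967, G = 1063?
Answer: 4178574/3967 ≈ 1053.3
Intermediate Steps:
C = -38347/3967 (C = -38347*1/3967 = -38347/3967 ≈ -9.6665)
G + C = 1063 - 38347/3967 = 4178574/3967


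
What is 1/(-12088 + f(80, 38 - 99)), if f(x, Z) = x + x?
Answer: -1/11928 ≈ -8.3836e-5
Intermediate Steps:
f(x, Z) = 2*x
1/(-12088 + f(80, 38 - 99)) = 1/(-12088 + 2*80) = 1/(-12088 + 160) = 1/(-11928) = -1/11928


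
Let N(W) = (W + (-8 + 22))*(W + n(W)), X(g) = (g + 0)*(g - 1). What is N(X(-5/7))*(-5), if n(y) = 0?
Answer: -223800/2401 ≈ -93.211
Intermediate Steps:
X(g) = g*(-1 + g)
N(W) = W*(14 + W) (N(W) = (W + (-8 + 22))*(W + 0) = (W + 14)*W = (14 + W)*W = W*(14 + W))
N(X(-5/7))*(-5) = (((-5/7)*(-1 - 5/7))*(14 + (-5/7)*(-1 - 5/7)))*(-5) = (((-5*⅐)*(-1 - 5*⅐))*(14 + (-5*⅐)*(-1 - 5*⅐)))*(-5) = ((-5*(-1 - 5/7)/7)*(14 - 5*(-1 - 5/7)/7))*(-5) = ((-5/7*(-12/7))*(14 - 5/7*(-12/7)))*(-5) = (60*(14 + 60/49)/49)*(-5) = ((60/49)*(746/49))*(-5) = (44760/2401)*(-5) = -223800/2401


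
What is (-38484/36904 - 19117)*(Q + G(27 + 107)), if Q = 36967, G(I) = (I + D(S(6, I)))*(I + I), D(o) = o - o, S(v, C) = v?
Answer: -12854621248377/9226 ≈ -1.3933e+9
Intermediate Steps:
D(o) = 0
G(I) = 2*I² (G(I) = (I + 0)*(I + I) = I*(2*I) = 2*I²)
(-38484/36904 - 19117)*(Q + G(27 + 107)) = (-38484/36904 - 19117)*(36967 + 2*(27 + 107)²) = (-38484*1/36904 - 19117)*(36967 + 2*134²) = (-9621/9226 - 19117)*(36967 + 2*17956) = -176383063*(36967 + 35912)/9226 = -176383063/9226*72879 = -12854621248377/9226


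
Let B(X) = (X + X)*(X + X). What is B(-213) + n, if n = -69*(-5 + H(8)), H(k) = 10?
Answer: 181131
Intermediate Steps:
B(X) = 4*X**2 (B(X) = (2*X)*(2*X) = 4*X**2)
n = -345 (n = -69*(-5 + 10) = -69*5 = -345)
B(-213) + n = 4*(-213)**2 - 345 = 4*45369 - 345 = 181476 - 345 = 181131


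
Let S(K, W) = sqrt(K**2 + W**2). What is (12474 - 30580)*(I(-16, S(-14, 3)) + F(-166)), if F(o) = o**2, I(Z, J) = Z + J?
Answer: -498639240 - 18106*sqrt(205) ≈ -4.9890e+8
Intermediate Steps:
I(Z, J) = J + Z
(12474 - 30580)*(I(-16, S(-14, 3)) + F(-166)) = (12474 - 30580)*((sqrt((-14)**2 + 3**2) - 16) + (-166)**2) = -18106*((sqrt(196 + 9) - 16) + 27556) = -18106*((sqrt(205) - 16) + 27556) = -18106*((-16 + sqrt(205)) + 27556) = -18106*(27540 + sqrt(205)) = -498639240 - 18106*sqrt(205)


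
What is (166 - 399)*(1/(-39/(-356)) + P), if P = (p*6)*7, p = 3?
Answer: -1227910/39 ≈ -31485.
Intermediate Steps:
P = 126 (P = (3*6)*7 = 18*7 = 126)
(166 - 399)*(1/(-39/(-356)) + P) = (166 - 399)*(1/(-39/(-356)) + 126) = -233*(1/(-39*(-1/356)) + 126) = -233*(1/(39/356) + 126) = -233*(356/39 + 126) = -233*5270/39 = -1227910/39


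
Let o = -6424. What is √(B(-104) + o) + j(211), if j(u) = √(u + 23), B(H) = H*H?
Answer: 3*√26 + 6*√122 ≈ 81.569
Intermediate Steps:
B(H) = H²
j(u) = √(23 + u)
√(B(-104) + o) + j(211) = √((-104)² - 6424) + √(23 + 211) = √(10816 - 6424) + √234 = √4392 + 3*√26 = 6*√122 + 3*√26 = 3*√26 + 6*√122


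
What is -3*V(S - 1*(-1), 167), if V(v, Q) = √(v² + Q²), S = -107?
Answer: -15*√1565 ≈ -593.40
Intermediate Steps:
V(v, Q) = √(Q² + v²)
-3*V(S - 1*(-1), 167) = -3*√(167² + (-107 - 1*(-1))²) = -3*√(27889 + (-107 + 1)²) = -3*√(27889 + (-106)²) = -3*√(27889 + 11236) = -15*√1565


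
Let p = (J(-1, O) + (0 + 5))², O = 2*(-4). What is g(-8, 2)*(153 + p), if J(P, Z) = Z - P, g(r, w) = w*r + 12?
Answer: -628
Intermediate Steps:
g(r, w) = 12 + r*w (g(r, w) = r*w + 12 = 12 + r*w)
O = -8
p = 4 (p = ((-8 - 1*(-1)) + (0 + 5))² = ((-8 + 1) + 5)² = (-7 + 5)² = (-2)² = 4)
g(-8, 2)*(153 + p) = (12 - 8*2)*(153 + 4) = (12 - 16)*157 = -4*157 = -628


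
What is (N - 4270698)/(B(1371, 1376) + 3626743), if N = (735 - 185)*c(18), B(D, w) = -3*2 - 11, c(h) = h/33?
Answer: -2135199/1813363 ≈ -1.1775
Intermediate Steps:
c(h) = h/33 (c(h) = h*(1/33) = h/33)
B(D, w) = -17 (B(D, w) = -6 - 11 = -17)
N = 300 (N = (735 - 185)*((1/33)*18) = 550*(6/11) = 300)
(N - 4270698)/(B(1371, 1376) + 3626743) = (300 - 4270698)/(-17 + 3626743) = -4270398/3626726 = -4270398*1/3626726 = -2135199/1813363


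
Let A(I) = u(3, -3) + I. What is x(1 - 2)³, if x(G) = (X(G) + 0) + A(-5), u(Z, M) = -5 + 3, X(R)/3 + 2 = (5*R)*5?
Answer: -681472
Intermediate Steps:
X(R) = -6 + 75*R (X(R) = -6 + 3*((5*R)*5) = -6 + 3*(25*R) = -6 + 75*R)
u(Z, M) = -2
A(I) = -2 + I
x(G) = -13 + 75*G (x(G) = ((-6 + 75*G) + 0) + (-2 - 5) = (-6 + 75*G) - 7 = -13 + 75*G)
x(1 - 2)³ = (-13 + 75*(1 - 2))³ = (-13 + 75*(-1))³ = (-13 - 75)³ = (-88)³ = -681472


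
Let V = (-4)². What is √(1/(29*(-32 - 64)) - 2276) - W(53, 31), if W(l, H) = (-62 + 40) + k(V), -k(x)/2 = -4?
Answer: 14 + I*√1102530990/696 ≈ 14.0 + 47.707*I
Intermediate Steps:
V = 16
k(x) = 8 (k(x) = -2*(-4) = 8)
W(l, H) = -14 (W(l, H) = (-62 + 40) + 8 = -22 + 8 = -14)
√(1/(29*(-32 - 64)) - 2276) - W(53, 31) = √(1/(29*(-32 - 64)) - 2276) - 1*(-14) = √(1/(29*(-96)) - 2276) + 14 = √(1/(-2784) - 2276) + 14 = √(-1/2784 - 2276) + 14 = √(-6336385/2784) + 14 = I*√1102530990/696 + 14 = 14 + I*√1102530990/696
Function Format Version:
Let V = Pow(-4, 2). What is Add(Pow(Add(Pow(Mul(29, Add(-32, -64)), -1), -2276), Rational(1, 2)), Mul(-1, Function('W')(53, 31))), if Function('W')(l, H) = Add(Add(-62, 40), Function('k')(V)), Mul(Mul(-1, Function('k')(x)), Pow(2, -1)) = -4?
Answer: Add(14, Mul(Rational(1, 696), I, Pow(1102530990, Rational(1, 2)))) ≈ Add(14.000, Mul(47.707, I))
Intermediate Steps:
V = 16
Function('k')(x) = 8 (Function('k')(x) = Mul(-2, -4) = 8)
Function('W')(l, H) = -14 (Function('W')(l, H) = Add(Add(-62, 40), 8) = Add(-22, 8) = -14)
Add(Pow(Add(Pow(Mul(29, Add(-32, -64)), -1), -2276), Rational(1, 2)), Mul(-1, Function('W')(53, 31))) = Add(Pow(Add(Pow(Mul(29, Add(-32, -64)), -1), -2276), Rational(1, 2)), Mul(-1, -14)) = Add(Pow(Add(Pow(Mul(29, -96), -1), -2276), Rational(1, 2)), 14) = Add(Pow(Add(Pow(-2784, -1), -2276), Rational(1, 2)), 14) = Add(Pow(Add(Rational(-1, 2784), -2276), Rational(1, 2)), 14) = Add(Pow(Rational(-6336385, 2784), Rational(1, 2)), 14) = Add(Mul(Rational(1, 696), I, Pow(1102530990, Rational(1, 2))), 14) = Add(14, Mul(Rational(1, 696), I, Pow(1102530990, Rational(1, 2))))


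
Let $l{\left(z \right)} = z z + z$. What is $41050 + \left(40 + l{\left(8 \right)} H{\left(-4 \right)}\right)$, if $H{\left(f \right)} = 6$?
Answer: $41522$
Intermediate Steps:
$l{\left(z \right)} = z + z^{2}$ ($l{\left(z \right)} = z^{2} + z = z + z^{2}$)
$41050 + \left(40 + l{\left(8 \right)} H{\left(-4 \right)}\right) = 41050 + \left(40 + 8 \left(1 + 8\right) 6\right) = 41050 + \left(40 + 8 \cdot 9 \cdot 6\right) = 41050 + \left(40 + 72 \cdot 6\right) = 41050 + \left(40 + 432\right) = 41050 + 472 = 41522$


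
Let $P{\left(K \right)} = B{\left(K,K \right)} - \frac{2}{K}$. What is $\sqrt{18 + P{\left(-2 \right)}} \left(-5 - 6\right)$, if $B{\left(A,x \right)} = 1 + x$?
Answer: $- 33 \sqrt{2} \approx -46.669$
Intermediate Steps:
$P{\left(K \right)} = 1 + K - \frac{2}{K}$ ($P{\left(K \right)} = \left(1 + K\right) - \frac{2}{K} = 1 + K - \frac{2}{K}$)
$\sqrt{18 + P{\left(-2 \right)}} \left(-5 - 6\right) = \sqrt{18 - \left(1 - 1\right)} \left(-5 - 6\right) = \sqrt{18 - 0} \left(-11\right) = \sqrt{18 + \left(1 - 2 + 1\right)} \left(-11\right) = \sqrt{18 + 0} \left(-11\right) = \sqrt{18} \left(-11\right) = 3 \sqrt{2} \left(-11\right) = - 33 \sqrt{2}$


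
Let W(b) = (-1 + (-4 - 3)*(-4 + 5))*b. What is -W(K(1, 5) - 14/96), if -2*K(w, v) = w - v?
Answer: 89/6 ≈ 14.833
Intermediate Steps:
K(w, v) = v/2 - w/2 (K(w, v) = -(w - v)/2 = v/2 - w/2)
W(b) = -8*b (W(b) = (-1 - 7*1)*b = (-1 - 7)*b = -8*b)
-W(K(1, 5) - 14/96) = -(-8)*(((1/2)*5 - 1/2*1) - 14/96) = -(-8)*((5/2 - 1/2) - 14/96) = -(-8)*(2 - 1*7/48) = -(-8)*(2 - 7/48) = -(-8)*89/48 = -1*(-89/6) = 89/6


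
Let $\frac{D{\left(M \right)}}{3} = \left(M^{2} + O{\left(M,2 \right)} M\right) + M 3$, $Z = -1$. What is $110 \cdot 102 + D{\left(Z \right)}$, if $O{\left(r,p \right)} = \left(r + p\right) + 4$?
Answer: $11199$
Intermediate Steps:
$O{\left(r,p \right)} = 4 + p + r$ ($O{\left(r,p \right)} = \left(p + r\right) + 4 = 4 + p + r$)
$D{\left(M \right)} = 3 M^{2} + 9 M + 3 M \left(6 + M\right)$ ($D{\left(M \right)} = 3 \left(\left(M^{2} + \left(4 + 2 + M\right) M\right) + M 3\right) = 3 \left(\left(M^{2} + \left(6 + M\right) M\right) + 3 M\right) = 3 \left(\left(M^{2} + M \left(6 + M\right)\right) + 3 M\right) = 3 \left(M^{2} + 3 M + M \left(6 + M\right)\right) = 3 M^{2} + 9 M + 3 M \left(6 + M\right)$)
$110 \cdot 102 + D{\left(Z \right)} = 110 \cdot 102 + 3 \left(-1\right) \left(9 + 2 \left(-1\right)\right) = 11220 + 3 \left(-1\right) \left(9 - 2\right) = 11220 + 3 \left(-1\right) 7 = 11220 - 21 = 11199$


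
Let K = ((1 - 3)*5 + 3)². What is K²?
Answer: 2401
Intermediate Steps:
K = 49 (K = (-2*5 + 3)² = (-10 + 3)² = (-7)² = 49)
K² = 49² = 2401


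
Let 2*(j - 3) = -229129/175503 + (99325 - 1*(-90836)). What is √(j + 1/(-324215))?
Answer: √307848807002373822687296865/56900705145 ≈ 308.35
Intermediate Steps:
j = 16687324936/175503 (j = 3 + (-229129/175503 + (99325 - 1*(-90836)))/2 = 3 + (-229129*1/175503 + (99325 + 90836))/2 = 3 + (-229129/175503 + 190161)/2 = 3 + (½)*(33373596854/175503) = 3 + 16686798427/175503 = 16687324936/175503 ≈ 95083.)
√(j + 1/(-324215)) = √(16687324936/175503 + 1/(-324215)) = √(16687324936/175503 - 1/324215) = √(5410281053949737/56900705145) = √307848807002373822687296865/56900705145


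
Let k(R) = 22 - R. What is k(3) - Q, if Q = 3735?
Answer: -3716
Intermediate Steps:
k(3) - Q = (22 - 1*3) - 1*3735 = (22 - 3) - 3735 = 19 - 3735 = -3716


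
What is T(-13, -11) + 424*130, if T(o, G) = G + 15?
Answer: 55124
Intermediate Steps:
T(o, G) = 15 + G
T(-13, -11) + 424*130 = (15 - 11) + 424*130 = 4 + 55120 = 55124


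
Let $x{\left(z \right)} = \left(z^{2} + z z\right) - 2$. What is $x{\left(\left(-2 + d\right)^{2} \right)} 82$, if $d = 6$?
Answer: $41820$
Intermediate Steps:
$x{\left(z \right)} = -2 + 2 z^{2}$ ($x{\left(z \right)} = \left(z^{2} + z^{2}\right) - 2 = 2 z^{2} - 2 = -2 + 2 z^{2}$)
$x{\left(\left(-2 + d\right)^{2} \right)} 82 = \left(-2 + 2 \left(\left(-2 + 6\right)^{2}\right)^{2}\right) 82 = \left(-2 + 2 \left(4^{2}\right)^{2}\right) 82 = \left(-2 + 2 \cdot 16^{2}\right) 82 = \left(-2 + 2 \cdot 256\right) 82 = \left(-2 + 512\right) 82 = 510 \cdot 82 = 41820$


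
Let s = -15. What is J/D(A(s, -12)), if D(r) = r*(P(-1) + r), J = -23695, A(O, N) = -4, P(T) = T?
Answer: -4739/4 ≈ -1184.8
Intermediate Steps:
D(r) = r*(-1 + r)
J/D(A(s, -12)) = -23695*(-1/(4*(-1 - 4))) = -23695/((-4*(-5))) = -23695/20 = -23695*1/20 = -4739/4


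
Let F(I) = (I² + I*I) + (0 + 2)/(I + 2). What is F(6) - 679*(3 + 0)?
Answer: -7859/4 ≈ -1964.8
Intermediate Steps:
F(I) = 2*I² + 2/(2 + I) (F(I) = (I² + I²) + 2/(2 + I) = 2*I² + 2/(2 + I))
F(6) - 679*(3 + 0) = 2*(1 + 6³ + 2*6²)/(2 + 6) - 679*(3 + 0) = 2*(1 + 216 + 2*36)/8 - 679*3 = 2*(⅛)*(1 + 216 + 72) - 97*21 = 2*(⅛)*289 - 2037 = 289/4 - 2037 = -7859/4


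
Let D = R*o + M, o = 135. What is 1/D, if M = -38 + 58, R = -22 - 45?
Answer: -1/9025 ≈ -0.00011080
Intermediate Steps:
R = -67
M = 20
D = -9025 (D = -67*135 + 20 = -9045 + 20 = -9025)
1/D = 1/(-9025) = -1/9025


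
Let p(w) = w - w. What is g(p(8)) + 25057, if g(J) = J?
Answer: 25057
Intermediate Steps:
p(w) = 0
g(p(8)) + 25057 = 0 + 25057 = 25057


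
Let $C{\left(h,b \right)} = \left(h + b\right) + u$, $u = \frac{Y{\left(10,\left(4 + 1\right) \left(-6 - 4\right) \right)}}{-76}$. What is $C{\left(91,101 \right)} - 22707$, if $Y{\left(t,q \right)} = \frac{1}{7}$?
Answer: $- \frac{11977981}{532} \approx -22515.0$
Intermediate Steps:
$Y{\left(t,q \right)} = \frac{1}{7}$
$u = - \frac{1}{532}$ ($u = \frac{1}{7 \left(-76\right)} = \frac{1}{7} \left(- \frac{1}{76}\right) = - \frac{1}{532} \approx -0.0018797$)
$C{\left(h,b \right)} = - \frac{1}{532} + b + h$ ($C{\left(h,b \right)} = \left(h + b\right) - \frac{1}{532} = \left(b + h\right) - \frac{1}{532} = - \frac{1}{532} + b + h$)
$C{\left(91,101 \right)} - 22707 = \left(- \frac{1}{532} + 101 + 91\right) - 22707 = \frac{102143}{532} - 22707 = - \frac{11977981}{532}$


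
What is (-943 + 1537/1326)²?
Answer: 1559703752161/1758276 ≈ 8.8706e+5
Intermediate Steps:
(-943 + 1537/1326)² = (-1248881/1326)² = 1559703752161/1758276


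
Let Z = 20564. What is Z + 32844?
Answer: 53408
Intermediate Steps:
Z + 32844 = 20564 + 32844 = 53408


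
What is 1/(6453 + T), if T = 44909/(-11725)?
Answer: 11725/75616516 ≈ 0.00015506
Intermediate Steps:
T = -44909/11725 (T = 44909*(-1/11725) = -44909/11725 ≈ -3.8302)
1/(6453 + T) = 1/(6453 - 44909/11725) = 1/(75616516/11725) = 11725/75616516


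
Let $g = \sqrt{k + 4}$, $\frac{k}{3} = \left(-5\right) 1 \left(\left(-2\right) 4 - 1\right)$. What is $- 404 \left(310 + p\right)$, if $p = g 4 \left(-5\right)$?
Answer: $-125240 + 8080 \sqrt{139} \approx -29978.0$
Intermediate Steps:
$k = 135$ ($k = 3 \left(-5\right) 1 \left(\left(-2\right) 4 - 1\right) = 3 \left(- 5 \left(-8 - 1\right)\right) = 3 \left(\left(-5\right) \left(-9\right)\right) = 3 \cdot 45 = 135$)
$g = \sqrt{139}$ ($g = \sqrt{135 + 4} = \sqrt{139} \approx 11.79$)
$p = - 20 \sqrt{139}$ ($p = \sqrt{139} \cdot 4 \left(-5\right) = 4 \sqrt{139} \left(-5\right) = - 20 \sqrt{139} \approx -235.8$)
$- 404 \left(310 + p\right) = - 404 \left(310 - 20 \sqrt{139}\right) = -125240 + 8080 \sqrt{139}$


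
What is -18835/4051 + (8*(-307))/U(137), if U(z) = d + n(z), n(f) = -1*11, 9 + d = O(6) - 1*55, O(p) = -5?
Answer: 1055307/40510 ≈ 26.051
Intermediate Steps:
d = -69 (d = -9 + (-5 - 1*55) = -9 + (-5 - 55) = -9 - 60 = -69)
n(f) = -11
U(z) = -80 (U(z) = -69 - 11 = -80)
-18835/4051 + (8*(-307))/U(137) = -18835/4051 + (8*(-307))/(-80) = -18835*1/4051 - 2456*(-1/80) = -18835/4051 + 307/10 = 1055307/40510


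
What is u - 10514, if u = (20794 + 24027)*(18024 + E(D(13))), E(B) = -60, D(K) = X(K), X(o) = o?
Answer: 805153930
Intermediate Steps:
D(K) = K
u = 805164444 (u = (20794 + 24027)*(18024 - 60) = 44821*17964 = 805164444)
u - 10514 = 805164444 - 10514 = 805153930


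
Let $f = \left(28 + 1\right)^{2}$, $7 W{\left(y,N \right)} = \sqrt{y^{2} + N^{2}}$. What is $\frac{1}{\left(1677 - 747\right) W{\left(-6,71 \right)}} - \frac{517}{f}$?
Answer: $- \frac{517}{841} + \frac{7 \sqrt{5077}}{4721610} \approx -0.61464$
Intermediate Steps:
$W{\left(y,N \right)} = \frac{\sqrt{N^{2} + y^{2}}}{7}$ ($W{\left(y,N \right)} = \frac{\sqrt{y^{2} + N^{2}}}{7} = \frac{\sqrt{N^{2} + y^{2}}}{7}$)
$f = 841$ ($f = 29^{2} = 841$)
$\frac{1}{\left(1677 - 747\right) W{\left(-6,71 \right)}} - \frac{517}{f} = \frac{1}{\left(1677 - 747\right) \frac{\sqrt{71^{2} + \left(-6\right)^{2}}}{7}} - \frac{517}{841} = \frac{1}{930 \frac{\sqrt{5041 + 36}}{7}} - \frac{517}{841} = \frac{1}{930 \frac{\sqrt{5077}}{7}} - \frac{517}{841} = \frac{\frac{7}{5077} \sqrt{5077}}{930} - \frac{517}{841} = \frac{7 \sqrt{5077}}{4721610} - \frac{517}{841} = - \frac{517}{841} + \frac{7 \sqrt{5077}}{4721610}$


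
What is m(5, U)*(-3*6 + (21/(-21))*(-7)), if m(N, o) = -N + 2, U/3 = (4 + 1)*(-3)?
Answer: 33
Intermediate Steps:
U = -45 (U = 3*((4 + 1)*(-3)) = 3*(5*(-3)) = 3*(-15) = -45)
m(N, o) = 2 - N
m(5, U)*(-3*6 + (21/(-21))*(-7)) = (2 - 1*5)*(-3*6 + (21/(-21))*(-7)) = (2 - 5)*(-18 + (21*(-1/21))*(-7)) = -3*(-18 - 1*(-7)) = -3*(-18 + 7) = -3*(-11) = 33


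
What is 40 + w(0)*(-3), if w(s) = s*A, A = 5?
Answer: 40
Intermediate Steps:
w(s) = 5*s (w(s) = s*5 = 5*s)
40 + w(0)*(-3) = 40 + (5*0)*(-3) = 40 + 0*(-3) = 40 + 0 = 40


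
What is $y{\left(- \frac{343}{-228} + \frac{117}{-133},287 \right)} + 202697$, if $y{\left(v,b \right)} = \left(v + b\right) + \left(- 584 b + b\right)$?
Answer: $\frac{56919145}{1596} \approx 35664.0$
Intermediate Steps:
$y{\left(v,b \right)} = v - 582 b$ ($y{\left(v,b \right)} = \left(b + v\right) - 583 b = v - 582 b$)
$y{\left(- \frac{343}{-228} + \frac{117}{-133},287 \right)} + 202697 = \left(\left(- \frac{343}{-228} + \frac{117}{-133}\right) - 167034\right) + 202697 = \left(\left(\left(-343\right) \left(- \frac{1}{228}\right) + 117 \left(- \frac{1}{133}\right)\right) - 167034\right) + 202697 = \left(\left(\frac{343}{228} - \frac{117}{133}\right) - 167034\right) + 202697 = \left(\frac{997}{1596} - 167034\right) + 202697 = - \frac{266585267}{1596} + 202697 = \frac{56919145}{1596}$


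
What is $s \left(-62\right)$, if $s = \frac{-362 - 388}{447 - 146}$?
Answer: $\frac{46500}{301} \approx 154.49$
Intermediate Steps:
$s = - \frac{750}{301} \approx -2.4917$
$s \left(-62\right) = \left(- \frac{750}{301}\right) \left(-62\right) = \frac{46500}{301}$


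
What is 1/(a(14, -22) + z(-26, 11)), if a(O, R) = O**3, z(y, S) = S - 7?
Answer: 1/2748 ≈ 0.00036390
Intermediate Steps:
z(y, S) = -7 + S
1/(a(14, -22) + z(-26, 11)) = 1/(14**3 + (-7 + 11)) = 1/(2744 + 4) = 1/2748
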